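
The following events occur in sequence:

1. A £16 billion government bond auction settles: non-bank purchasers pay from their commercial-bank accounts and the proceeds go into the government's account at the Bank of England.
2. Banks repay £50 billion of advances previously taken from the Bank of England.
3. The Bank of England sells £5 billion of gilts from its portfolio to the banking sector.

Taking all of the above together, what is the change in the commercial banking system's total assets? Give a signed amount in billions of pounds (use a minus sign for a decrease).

-£66 billion

Bank of England balance sheet:
  Assets:      Securities −£5B, Loans to banks −£50B
  Liabilities: Bank reserves −£71B, Government deposits +£16B
Commercial banking system:
  Assets:      Reserves at CB −£71B, Securities +£5B
  Liabilities: Checkable deposits −£16B, Borrowings from CB −£50B
Change in total bank assets = -£66 billion.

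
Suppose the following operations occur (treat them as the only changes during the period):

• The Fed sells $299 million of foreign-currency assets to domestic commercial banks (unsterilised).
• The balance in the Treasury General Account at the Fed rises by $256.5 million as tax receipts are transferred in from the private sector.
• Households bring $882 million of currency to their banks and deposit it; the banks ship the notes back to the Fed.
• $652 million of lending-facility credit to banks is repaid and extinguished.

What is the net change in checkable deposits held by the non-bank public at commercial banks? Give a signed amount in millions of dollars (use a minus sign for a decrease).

FX sale $299 million: the counterparty is a bank, so public deposits are unchanged → 0.
Government account inflow $256.5 million: non-bank counterparties' bank balances fall → −$256.5M.
Currency deposit $882 million: non-bank counterparties' bank balances rise → +$882M.
Discount-window repayment $652 million: the counterparty is a bank, so public deposits are unchanged → 0.
Net: 0 − 256.5 + 882 + 0 = +$625.5 million.

+$625.5 million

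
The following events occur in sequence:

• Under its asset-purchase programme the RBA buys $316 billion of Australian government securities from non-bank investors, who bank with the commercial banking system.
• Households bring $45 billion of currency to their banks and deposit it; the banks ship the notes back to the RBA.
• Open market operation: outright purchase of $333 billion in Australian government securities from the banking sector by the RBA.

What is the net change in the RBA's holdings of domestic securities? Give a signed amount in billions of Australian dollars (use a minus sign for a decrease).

RBA balance sheet:
  Assets:      Securities +$649B
  Liabilities: Bank reserves +$694B, Currency in circulation −$45B
So the change in the RBA's holdings of domestic securities is +$649 billion.

+$649 billion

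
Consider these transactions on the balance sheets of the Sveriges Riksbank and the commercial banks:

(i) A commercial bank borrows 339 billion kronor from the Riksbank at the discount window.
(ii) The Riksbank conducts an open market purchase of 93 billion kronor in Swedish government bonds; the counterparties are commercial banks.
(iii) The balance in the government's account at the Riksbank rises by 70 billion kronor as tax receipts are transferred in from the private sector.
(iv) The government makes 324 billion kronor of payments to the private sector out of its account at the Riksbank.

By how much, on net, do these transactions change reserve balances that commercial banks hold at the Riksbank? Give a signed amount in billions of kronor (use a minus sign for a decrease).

+686 billion

Riksbank balance sheet:
  Assets:      Securities +93B, Loans to banks +339B
  Liabilities: Bank reserves +686B, Government deposits −254B
So the change in reserve balances that commercial banks hold at the Riksbank is +686 billion.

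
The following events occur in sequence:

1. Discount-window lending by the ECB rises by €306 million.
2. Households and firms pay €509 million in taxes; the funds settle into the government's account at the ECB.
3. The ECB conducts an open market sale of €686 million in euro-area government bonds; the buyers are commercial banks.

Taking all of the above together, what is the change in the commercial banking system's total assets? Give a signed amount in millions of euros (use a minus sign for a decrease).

-€203 million

ECB balance sheet:
  Assets:      Securities −€686M, Loans to banks +€306M
  Liabilities: Bank reserves −€889M, Government deposits +€509M
Commercial banking system:
  Assets:      Reserves at CB −€889M, Securities +€686M
  Liabilities: Checkable deposits −€509M, Borrowings from CB +€306M
Change in total bank assets = -€203 million.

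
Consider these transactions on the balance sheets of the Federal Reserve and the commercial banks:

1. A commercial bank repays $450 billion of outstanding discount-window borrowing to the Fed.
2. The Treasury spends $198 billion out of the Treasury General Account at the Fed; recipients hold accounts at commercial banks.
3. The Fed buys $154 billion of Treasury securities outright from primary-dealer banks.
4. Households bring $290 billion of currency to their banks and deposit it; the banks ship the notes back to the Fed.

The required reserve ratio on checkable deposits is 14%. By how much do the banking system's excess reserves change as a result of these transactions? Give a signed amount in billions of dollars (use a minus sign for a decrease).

+$123.68 billion

Discount-window repayment $450 billion: reserves −$450B, deposits 0.
Government spending $198 billion: reserves +$198B, deposits +$198B.
OMO purchase (from banks) $154 billion: reserves +$154B, deposits 0.
Currency deposit $290 billion: reserves +$290B, deposits +$290B.
Totals: Δreserves = +$192B, Δdeposits = +$488B.
Δrequired reserves = 14% × +$488B = +$68.32B.
Δexcess reserves = Δreserves − Δrequired = +$192B − (+$68.32B) = +$123.68 billion.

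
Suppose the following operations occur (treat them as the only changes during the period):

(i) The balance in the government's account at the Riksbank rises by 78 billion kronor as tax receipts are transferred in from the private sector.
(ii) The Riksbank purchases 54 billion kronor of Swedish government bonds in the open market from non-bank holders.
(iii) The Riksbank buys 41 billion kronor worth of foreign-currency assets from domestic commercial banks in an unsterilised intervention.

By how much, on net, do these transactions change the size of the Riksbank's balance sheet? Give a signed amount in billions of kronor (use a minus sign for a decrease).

+95 billion

Government account inflow 78 billion kronor: only the composition of liabilities changes → 0.
Asset purchase (from non-banks) 54 billion kronor: a Riksbank asset is acquired → +54B.
FX purchase 41 billion kronor: a Riksbank asset is acquired → +41B.
Net: 0 + 54 + 41 = +95 billion.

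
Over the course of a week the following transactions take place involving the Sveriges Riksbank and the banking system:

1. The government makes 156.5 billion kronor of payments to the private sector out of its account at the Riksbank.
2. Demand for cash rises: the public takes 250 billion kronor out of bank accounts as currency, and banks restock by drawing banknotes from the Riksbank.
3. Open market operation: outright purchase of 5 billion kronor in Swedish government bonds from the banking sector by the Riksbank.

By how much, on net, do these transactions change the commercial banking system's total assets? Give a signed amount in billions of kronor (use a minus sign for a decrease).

Government spending 156.5 billion kronor: bank balance sheets expand → +156.5B.
Currency withdrawal 250 billion kronor: bank balance sheets shrink → −250B.
OMO purchase (from banks) 5 billion kronor: just an asset swap on bank balance sheets → 0.
Net: 156.5 − 250 + 0 = -93.5 billion.

-93.5 billion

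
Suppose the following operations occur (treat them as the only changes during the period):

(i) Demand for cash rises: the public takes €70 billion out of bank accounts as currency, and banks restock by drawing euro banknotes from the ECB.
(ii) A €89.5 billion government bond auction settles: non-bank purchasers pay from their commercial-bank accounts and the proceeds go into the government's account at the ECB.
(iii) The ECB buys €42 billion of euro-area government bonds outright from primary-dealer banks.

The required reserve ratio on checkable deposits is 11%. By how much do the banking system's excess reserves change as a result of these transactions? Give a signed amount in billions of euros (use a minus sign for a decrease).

-€99.955 billion

Currency withdrawal €70 billion: reserves −€70B, deposits −€70B.
Government account inflow €89.5 billion: reserves −€89.5B, deposits −€89.5B.
OMO purchase (from banks) €42 billion: reserves +€42B, deposits 0.
Totals: Δreserves = −€117.5B, Δdeposits = −€159.5B.
Δrequired reserves = 11% × −€159.5B = −€17.545B.
Δexcess reserves = Δreserves − Δrequired = −€117.5B − (−€17.545B) = -€99.955 billion.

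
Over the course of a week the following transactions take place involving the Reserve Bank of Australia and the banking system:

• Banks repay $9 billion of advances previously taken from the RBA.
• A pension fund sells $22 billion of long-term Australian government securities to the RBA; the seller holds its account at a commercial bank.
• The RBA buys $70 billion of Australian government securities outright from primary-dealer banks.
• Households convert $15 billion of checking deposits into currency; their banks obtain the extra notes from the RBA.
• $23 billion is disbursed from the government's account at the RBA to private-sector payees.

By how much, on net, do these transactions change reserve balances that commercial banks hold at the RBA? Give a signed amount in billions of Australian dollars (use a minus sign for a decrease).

+$91 billion

Discount-window repayment $9 billion: repayment is debited from reserves → −$9B.
Asset purchase (from non-banks) $22 billion: the RBA pays by crediting reserve accounts → +$22B.
OMO purchase (from banks) $70 billion: the RBA pays by crediting reserve accounts → +$70B.
Currency withdrawal $15 billion: banks swap reserves for currency → −$15B.
Government spending $23 billion: government payments flow into bank reserve accounts → +$23B.
Net: −9 + 22 + 70 − 15 + 23 = +$91 billion.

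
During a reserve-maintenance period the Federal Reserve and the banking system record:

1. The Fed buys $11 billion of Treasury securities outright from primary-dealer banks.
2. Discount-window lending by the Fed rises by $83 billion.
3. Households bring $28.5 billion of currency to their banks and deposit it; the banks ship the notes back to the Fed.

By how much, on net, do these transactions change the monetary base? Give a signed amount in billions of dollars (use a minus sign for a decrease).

+$94 billion

OMO purchase (from banks) $11 billion: Fed balance sheet expands → +$11B.
Discount-window loan $83 billion: Fed balance sheet expands → +$83B.
Currency deposit $28.5 billion: just a shift between currency and reserves — both are base money → 0.
Net: 11 + 83 + 0 = +$94 billion.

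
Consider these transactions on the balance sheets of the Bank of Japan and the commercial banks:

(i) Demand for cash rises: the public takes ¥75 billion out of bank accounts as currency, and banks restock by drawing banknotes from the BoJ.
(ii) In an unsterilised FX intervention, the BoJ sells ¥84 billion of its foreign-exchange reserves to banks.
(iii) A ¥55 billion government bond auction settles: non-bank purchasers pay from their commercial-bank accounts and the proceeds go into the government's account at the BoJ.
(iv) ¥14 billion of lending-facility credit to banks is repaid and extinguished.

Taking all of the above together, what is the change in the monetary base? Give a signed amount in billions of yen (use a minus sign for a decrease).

BoJ balance sheet:
  Assets:      Loans to banks −¥14B, Foreign assets −¥84B
  Liabilities: Bank reserves −¥228B, Currency in circulation +¥75B, Government deposits +¥55B
Monetary base = currency + reserves: +¥75B + (−¥228B) = -¥153 billion.

-¥153 billion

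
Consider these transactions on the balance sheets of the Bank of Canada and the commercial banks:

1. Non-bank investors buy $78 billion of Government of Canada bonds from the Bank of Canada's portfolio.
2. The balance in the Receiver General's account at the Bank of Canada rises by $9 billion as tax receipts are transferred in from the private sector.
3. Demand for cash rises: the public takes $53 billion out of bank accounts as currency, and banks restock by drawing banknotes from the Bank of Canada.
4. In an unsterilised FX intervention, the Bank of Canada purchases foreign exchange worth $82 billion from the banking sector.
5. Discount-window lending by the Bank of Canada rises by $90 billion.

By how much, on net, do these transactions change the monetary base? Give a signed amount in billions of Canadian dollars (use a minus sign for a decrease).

+$85 billion

Asset sale (to non-banks) $78 billion: Bank of Canada balance sheet contracts → −$78B.
Government account inflow $9 billion: reserves shift to a non-base liability → −$9B.
Currency withdrawal $53 billion: just a shift between currency and reserves — both are base money → 0.
FX purchase $82 billion: Bank of Canada balance sheet expands → +$82B.
Discount-window loan $90 billion: Bank of Canada balance sheet expands → +$90B.
Net: −78 − 9 + 0 + 82 + 90 = +$85 billion.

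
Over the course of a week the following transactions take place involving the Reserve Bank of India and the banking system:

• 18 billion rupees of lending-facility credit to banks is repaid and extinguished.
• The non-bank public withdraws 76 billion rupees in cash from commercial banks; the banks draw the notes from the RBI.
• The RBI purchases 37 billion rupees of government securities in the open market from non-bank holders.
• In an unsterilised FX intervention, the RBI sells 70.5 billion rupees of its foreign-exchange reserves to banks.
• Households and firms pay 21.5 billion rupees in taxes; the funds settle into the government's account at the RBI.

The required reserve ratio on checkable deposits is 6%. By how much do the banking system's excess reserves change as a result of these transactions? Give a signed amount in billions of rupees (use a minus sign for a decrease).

Discount-window repayment 18 billion rupees: reserves −18B, deposits 0.
Currency withdrawal 76 billion rupees: reserves −76B, deposits −76B.
Asset purchase (from non-banks) 37 billion rupees: reserves +37B, deposits +37B.
FX sale 70.5 billion rupees: reserves −70.5B, deposits 0.
Government account inflow 21.5 billion rupees: reserves −21.5B, deposits −21.5B.
Totals: Δreserves = −149B, Δdeposits = −60.5B.
Δrequired reserves = 6% × −60.5B = −3.63B.
Δexcess reserves = Δreserves − Δrequired = −149B − (−3.63B) = -145.37 billion.

-145.37 billion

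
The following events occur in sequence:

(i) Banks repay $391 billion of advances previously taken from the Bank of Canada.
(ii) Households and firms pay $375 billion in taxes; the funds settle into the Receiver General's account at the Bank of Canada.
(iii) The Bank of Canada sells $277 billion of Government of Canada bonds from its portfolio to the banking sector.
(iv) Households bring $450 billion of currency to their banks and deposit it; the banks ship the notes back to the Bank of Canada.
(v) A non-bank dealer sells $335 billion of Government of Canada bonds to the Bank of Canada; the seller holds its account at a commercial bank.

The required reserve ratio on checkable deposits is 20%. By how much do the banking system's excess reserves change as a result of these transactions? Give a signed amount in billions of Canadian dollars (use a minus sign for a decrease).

Discount-window repayment $391 billion: reserves −$391B, deposits 0.
Government account inflow $375 billion: reserves −$375B, deposits −$375B.
OMO sale (to banks) $277 billion: reserves −$277B, deposits 0.
Currency deposit $450 billion: reserves +$450B, deposits +$450B.
Asset purchase (from non-banks) $335 billion: reserves +$335B, deposits +$335B.
Totals: Δreserves = −$258B, Δdeposits = +$410B.
Δrequired reserves = 20% × +$410B = +$82B.
Δexcess reserves = Δreserves − Δrequired = −$258B − (+$82B) = -$340 billion.

-$340 billion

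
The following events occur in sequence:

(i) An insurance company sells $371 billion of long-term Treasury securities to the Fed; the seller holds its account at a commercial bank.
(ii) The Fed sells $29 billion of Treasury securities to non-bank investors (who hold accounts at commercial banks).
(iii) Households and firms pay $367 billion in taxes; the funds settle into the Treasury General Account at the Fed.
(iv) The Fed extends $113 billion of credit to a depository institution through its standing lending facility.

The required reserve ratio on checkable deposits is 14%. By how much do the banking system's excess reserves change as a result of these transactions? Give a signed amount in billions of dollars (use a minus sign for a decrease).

+$91.5 billion

Asset purchase (from non-banks) $371 billion: reserves +$371B, deposits +$371B.
Asset sale (to non-banks) $29 billion: reserves −$29B, deposits −$29B.
Government account inflow $367 billion: reserves −$367B, deposits −$367B.
Discount-window loan $113 billion: reserves +$113B, deposits 0.
Totals: Δreserves = +$88B, Δdeposits = −$25B.
Δrequired reserves = 14% × −$25B = −$3.5B.
Δexcess reserves = Δreserves − Δrequired = +$88B − (−$3.5B) = +$91.5 billion.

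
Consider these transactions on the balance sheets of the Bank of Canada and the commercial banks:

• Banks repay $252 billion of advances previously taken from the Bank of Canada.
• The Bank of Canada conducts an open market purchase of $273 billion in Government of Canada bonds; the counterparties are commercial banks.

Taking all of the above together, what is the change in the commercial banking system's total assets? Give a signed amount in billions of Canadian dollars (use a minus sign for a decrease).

-$252 billion

Bank of Canada balance sheet:
  Assets:      Securities +$273B, Loans to banks −$252B
  Liabilities: Bank reserves +$21B
Commercial banking system:
  Assets:      Reserves at CB +$21B, Securities −$273B
  Liabilities: Borrowings from CB −$252B
Change in total bank assets = -$252 billion.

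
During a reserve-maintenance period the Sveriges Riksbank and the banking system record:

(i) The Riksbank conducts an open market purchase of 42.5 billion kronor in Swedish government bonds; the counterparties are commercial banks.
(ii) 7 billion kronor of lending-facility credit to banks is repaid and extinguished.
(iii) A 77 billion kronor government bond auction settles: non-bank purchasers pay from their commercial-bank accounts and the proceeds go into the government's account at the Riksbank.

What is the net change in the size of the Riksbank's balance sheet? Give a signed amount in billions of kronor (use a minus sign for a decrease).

+35.5 billion

OMO purchase (from banks) 42.5 billion kronor: a Riksbank asset is acquired → +42.5B.
Discount-window repayment 7 billion kronor: a Riksbank asset is shed → −7B.
Government account inflow 77 billion kronor: only the composition of liabilities changes → 0.
Net: 42.5 − 7 + 0 = +35.5 billion.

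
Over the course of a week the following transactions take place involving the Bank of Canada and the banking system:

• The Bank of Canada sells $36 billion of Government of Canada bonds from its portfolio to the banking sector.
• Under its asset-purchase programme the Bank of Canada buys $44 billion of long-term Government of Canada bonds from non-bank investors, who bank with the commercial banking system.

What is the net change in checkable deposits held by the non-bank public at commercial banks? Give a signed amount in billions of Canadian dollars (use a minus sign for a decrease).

+$44 billion

OMO sale (to banks) $36 billion: the counterparty is a bank, so public deposits are unchanged → 0.
Asset purchase (from non-banks) $44 billion: non-bank counterparties' bank balances rise → +$44B.
Net: 0 + 44 = +$44 billion.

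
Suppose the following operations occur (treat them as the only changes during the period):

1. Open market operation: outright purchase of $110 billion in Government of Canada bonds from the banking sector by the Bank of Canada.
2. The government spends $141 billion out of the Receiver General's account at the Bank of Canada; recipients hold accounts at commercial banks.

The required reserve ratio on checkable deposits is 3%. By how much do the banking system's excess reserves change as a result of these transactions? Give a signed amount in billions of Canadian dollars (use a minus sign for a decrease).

OMO purchase (from banks) $110 billion: reserves +$110B, deposits 0.
Government spending $141 billion: reserves +$141B, deposits +$141B.
Totals: Δreserves = +$251B, Δdeposits = +$141B.
Δrequired reserves = 3% × +$141B = +$4.23B.
Δexcess reserves = Δreserves − Δrequired = +$251B − (+$4.23B) = +$246.77 billion.

+$246.77 billion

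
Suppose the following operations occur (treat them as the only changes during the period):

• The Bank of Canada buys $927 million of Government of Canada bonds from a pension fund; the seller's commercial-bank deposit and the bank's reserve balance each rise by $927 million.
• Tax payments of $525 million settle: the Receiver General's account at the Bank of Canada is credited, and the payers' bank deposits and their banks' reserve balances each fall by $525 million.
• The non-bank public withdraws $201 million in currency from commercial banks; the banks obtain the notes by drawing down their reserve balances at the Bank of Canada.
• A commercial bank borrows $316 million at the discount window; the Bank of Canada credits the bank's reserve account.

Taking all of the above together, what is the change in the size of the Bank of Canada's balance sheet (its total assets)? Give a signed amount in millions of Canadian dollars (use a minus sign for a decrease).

+$1243 million

Bank of Canada balance sheet:
  Assets:      Securities +$927M, Loans to banks +$316M
  Liabilities: Bank reserves +$517M, Currency in circulation +$201M, Government deposits +$525M
Change in total Bank of Canada assets = +$1243 million.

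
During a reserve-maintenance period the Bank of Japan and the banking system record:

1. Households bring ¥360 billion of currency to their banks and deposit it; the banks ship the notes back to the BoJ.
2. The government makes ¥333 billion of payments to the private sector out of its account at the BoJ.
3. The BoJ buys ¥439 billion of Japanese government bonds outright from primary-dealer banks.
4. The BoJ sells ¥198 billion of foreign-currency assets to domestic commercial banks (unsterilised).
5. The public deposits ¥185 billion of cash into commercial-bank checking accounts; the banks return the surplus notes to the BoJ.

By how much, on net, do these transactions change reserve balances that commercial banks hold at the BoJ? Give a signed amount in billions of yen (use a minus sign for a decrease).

+¥1119 billion

Currency deposit ¥360 billion: returned notes are swapped for reserve credit → +¥360B.
Government spending ¥333 billion: government payments flow into bank reserve accounts → +¥333B.
OMO purchase (from banks) ¥439 billion: the BoJ pays by crediting reserve accounts → +¥439B.
FX sale ¥198 billion: the buying banks pay out of their reserve balances → −¥198B.
Currency deposit ¥185 billion: returned notes are swapped for reserve credit → +¥185B.
Net: 360 + 333 + 439 − 198 + 185 = +¥1119 billion.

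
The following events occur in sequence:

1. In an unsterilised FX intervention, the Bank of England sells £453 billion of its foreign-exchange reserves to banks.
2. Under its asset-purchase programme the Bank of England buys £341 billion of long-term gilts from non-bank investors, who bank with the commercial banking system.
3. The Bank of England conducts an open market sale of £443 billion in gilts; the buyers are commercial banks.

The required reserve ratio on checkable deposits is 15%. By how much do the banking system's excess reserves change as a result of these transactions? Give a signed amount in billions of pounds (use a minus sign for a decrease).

-£606.15 billion

FX sale £453 billion: reserves −£453B, deposits 0.
Asset purchase (from non-banks) £341 billion: reserves +£341B, deposits +£341B.
OMO sale (to banks) £443 billion: reserves −£443B, deposits 0.
Totals: Δreserves = −£555B, Δdeposits = +£341B.
Δrequired reserves = 15% × +£341B = +£51.15B.
Δexcess reserves = Δreserves − Δrequired = −£555B − (+£51.15B) = -£606.15 billion.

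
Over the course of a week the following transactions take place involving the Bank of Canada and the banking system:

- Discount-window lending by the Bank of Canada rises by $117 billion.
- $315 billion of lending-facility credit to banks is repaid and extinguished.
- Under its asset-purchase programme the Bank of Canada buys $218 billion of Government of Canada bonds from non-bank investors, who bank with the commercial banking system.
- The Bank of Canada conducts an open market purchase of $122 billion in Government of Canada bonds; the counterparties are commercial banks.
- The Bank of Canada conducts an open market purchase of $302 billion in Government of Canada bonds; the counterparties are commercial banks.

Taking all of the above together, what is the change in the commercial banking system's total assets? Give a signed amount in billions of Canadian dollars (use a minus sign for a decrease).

Bank of Canada balance sheet:
  Assets:      Securities +$642B, Loans to banks −$198B
  Liabilities: Bank reserves +$444B
Commercial banking system:
  Assets:      Reserves at CB +$444B, Securities −$424B
  Liabilities: Checkable deposits +$218B, Borrowings from CB −$198B
Change in total bank assets = +$20 billion.

+$20 billion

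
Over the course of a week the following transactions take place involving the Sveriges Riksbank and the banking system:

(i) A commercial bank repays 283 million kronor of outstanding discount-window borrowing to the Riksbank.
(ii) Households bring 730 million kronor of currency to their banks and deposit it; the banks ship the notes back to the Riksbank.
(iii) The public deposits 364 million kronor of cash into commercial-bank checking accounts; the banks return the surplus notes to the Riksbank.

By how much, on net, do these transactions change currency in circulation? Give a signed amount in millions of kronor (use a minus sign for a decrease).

Discount-window repayment 283 million kronor: no currency enters or leaves circulation → 0.
Currency deposit 730 million kronor: notes return to the central bank → −730M.
Currency deposit 364 million kronor: notes return to the central bank → −364M.
Net: 0 − 730 − 364 = -1094 million.

-1094 million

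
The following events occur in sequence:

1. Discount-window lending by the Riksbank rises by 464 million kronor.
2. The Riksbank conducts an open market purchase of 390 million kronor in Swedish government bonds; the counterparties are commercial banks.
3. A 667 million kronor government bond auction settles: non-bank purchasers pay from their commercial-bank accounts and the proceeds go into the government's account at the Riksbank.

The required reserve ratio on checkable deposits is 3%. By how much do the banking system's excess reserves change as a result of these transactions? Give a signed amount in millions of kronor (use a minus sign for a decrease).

+207.01 million

Discount-window loan 464 million kronor: reserves +464M, deposits 0.
OMO purchase (from banks) 390 million kronor: reserves +390M, deposits 0.
Government account inflow 667 million kronor: reserves −667M, deposits −667M.
Totals: Δreserves = +187M, Δdeposits = −667M.
Δrequired reserves = 3% × −667M = −20.01M.
Δexcess reserves = Δreserves − Δrequired = +187M − (−20.01M) = +207.01 million.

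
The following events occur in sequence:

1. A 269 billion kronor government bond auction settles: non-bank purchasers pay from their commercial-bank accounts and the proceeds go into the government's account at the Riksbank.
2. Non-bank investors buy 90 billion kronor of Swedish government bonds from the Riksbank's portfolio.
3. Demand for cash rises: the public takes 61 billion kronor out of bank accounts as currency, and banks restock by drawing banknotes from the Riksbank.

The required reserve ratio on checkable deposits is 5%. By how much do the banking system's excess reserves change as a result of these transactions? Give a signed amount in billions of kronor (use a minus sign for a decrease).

Government account inflow 269 billion kronor: reserves −269B, deposits −269B.
Asset sale (to non-banks) 90 billion kronor: reserves −90B, deposits −90B.
Currency withdrawal 61 billion kronor: reserves −61B, deposits −61B.
Totals: Δreserves = −420B, Δdeposits = −420B.
Δrequired reserves = 5% × −420B = −21B.
Δexcess reserves = Δreserves − Δrequired = −420B − (−21B) = -399 billion.

-399 billion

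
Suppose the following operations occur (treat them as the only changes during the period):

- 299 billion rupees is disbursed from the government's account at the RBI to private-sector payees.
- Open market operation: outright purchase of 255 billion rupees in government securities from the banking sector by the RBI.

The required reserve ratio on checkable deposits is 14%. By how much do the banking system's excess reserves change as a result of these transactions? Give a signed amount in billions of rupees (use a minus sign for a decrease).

+512.14 billion

Government spending 299 billion rupees: reserves +299B, deposits +299B.
OMO purchase (from banks) 255 billion rupees: reserves +255B, deposits 0.
Totals: Δreserves = +554B, Δdeposits = +299B.
Δrequired reserves = 14% × +299B = +41.86B.
Δexcess reserves = Δreserves − Δrequired = +554B − (+41.86B) = +512.14 billion.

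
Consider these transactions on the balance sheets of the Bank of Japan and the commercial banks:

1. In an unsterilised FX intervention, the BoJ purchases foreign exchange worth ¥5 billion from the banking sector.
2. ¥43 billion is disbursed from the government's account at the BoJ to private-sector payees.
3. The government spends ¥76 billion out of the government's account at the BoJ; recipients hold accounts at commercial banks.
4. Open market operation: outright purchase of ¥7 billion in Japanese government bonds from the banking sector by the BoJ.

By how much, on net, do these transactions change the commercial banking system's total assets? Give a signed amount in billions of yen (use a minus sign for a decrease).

FX purchase ¥5 billion: just an asset swap on bank balance sheets → 0.
Government spending ¥43 billion: bank balance sheets expand → +¥43B.
Government spending ¥76 billion: bank balance sheets expand → +¥76B.
OMO purchase (from banks) ¥7 billion: just an asset swap on bank balance sheets → 0.
Net: 0 + 43 + 76 + 0 = +¥119 billion.

+¥119 billion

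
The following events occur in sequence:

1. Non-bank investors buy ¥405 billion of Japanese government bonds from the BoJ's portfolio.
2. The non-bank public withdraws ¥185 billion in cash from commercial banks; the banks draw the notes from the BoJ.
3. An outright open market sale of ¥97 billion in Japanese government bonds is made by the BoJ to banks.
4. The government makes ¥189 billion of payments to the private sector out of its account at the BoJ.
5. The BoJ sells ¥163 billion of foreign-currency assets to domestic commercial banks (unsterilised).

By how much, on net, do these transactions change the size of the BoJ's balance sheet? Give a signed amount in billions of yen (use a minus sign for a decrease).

-¥665 billion

Asset sale (to non-banks) ¥405 billion: a BoJ asset is shed → −¥405B.
Currency withdrawal ¥185 billion: only the composition of liabilities changes → 0.
OMO sale (to banks) ¥97 billion: a BoJ asset is shed → −¥97B.
Government spending ¥189 billion: only the composition of liabilities changes → 0.
FX sale ¥163 billion: a BoJ asset is shed → −¥163B.
Net: −405 + 0 − 97 + 0 − 163 = -¥665 billion.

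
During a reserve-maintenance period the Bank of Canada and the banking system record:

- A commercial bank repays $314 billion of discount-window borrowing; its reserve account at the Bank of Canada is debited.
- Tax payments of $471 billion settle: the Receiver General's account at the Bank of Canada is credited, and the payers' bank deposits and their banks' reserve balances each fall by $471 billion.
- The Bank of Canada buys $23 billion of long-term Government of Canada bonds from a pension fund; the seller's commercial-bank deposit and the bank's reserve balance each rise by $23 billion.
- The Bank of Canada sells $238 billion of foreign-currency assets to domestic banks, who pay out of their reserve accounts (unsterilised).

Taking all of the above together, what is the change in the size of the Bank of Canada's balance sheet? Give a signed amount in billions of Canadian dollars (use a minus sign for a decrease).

-$529 billion

Discount-window repayment $314 billion: a Bank of Canada asset is shed → −$314B.
Government account inflow $471 billion: only the composition of liabilities changes → 0.
Asset purchase (from non-banks) $23 billion: a Bank of Canada asset is acquired → +$23B.
FX sale $238 billion: a Bank of Canada asset is shed → −$238B.
Net: −314 + 0 + 23 − 238 = -$529 billion.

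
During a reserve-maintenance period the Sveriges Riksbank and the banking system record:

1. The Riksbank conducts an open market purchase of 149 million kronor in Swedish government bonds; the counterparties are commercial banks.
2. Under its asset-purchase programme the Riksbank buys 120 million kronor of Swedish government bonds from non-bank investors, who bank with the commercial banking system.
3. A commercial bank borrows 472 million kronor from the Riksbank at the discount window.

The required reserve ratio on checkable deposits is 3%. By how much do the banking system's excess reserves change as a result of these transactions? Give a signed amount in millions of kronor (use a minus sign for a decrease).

OMO purchase (from banks) 149 million kronor: reserves +149M, deposits 0.
Asset purchase (from non-banks) 120 million kronor: reserves +120M, deposits +120M.
Discount-window loan 472 million kronor: reserves +472M, deposits 0.
Totals: Δreserves = +741M, Δdeposits = +120M.
Δrequired reserves = 3% × +120M = +3.6M.
Δexcess reserves = Δreserves − Δrequired = +741M − (+3.6M) = +737.4 million.

+737.4 million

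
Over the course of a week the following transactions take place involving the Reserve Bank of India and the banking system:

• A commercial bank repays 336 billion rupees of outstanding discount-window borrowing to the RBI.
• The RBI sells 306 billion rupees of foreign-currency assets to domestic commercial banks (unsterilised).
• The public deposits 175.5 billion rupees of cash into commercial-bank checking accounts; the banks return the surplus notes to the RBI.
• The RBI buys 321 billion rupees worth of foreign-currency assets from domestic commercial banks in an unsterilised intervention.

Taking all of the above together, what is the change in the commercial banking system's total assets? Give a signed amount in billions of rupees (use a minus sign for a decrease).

RBI balance sheet:
  Assets:      Loans to banks −336B, Foreign assets +15B
  Liabilities: Bank reserves −145.5B, Currency in circulation −175.5B
Commercial banking system:
  Assets:      Reserves at CB −145.5B, Foreign assets −15B
  Liabilities: Checkable deposits +175.5B, Borrowings from CB −336B
Change in total bank assets = -160.5 billion.

-160.5 billion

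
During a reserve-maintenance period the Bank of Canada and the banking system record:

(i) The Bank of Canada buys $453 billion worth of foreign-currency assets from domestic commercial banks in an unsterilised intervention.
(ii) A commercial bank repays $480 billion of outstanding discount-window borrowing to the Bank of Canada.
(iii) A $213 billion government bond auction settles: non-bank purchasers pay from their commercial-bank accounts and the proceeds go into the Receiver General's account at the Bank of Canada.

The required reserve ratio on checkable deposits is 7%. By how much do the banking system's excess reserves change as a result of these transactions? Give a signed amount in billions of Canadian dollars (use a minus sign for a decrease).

FX purchase $453 billion: reserves +$453B, deposits 0.
Discount-window repayment $480 billion: reserves −$480B, deposits 0.
Government account inflow $213 billion: reserves −$213B, deposits −$213B.
Totals: Δreserves = −$240B, Δdeposits = −$213B.
Δrequired reserves = 7% × −$213B = −$14.91B.
Δexcess reserves = Δreserves − Δrequired = −$240B − (−$14.91B) = -$225.09 billion.

-$225.09 billion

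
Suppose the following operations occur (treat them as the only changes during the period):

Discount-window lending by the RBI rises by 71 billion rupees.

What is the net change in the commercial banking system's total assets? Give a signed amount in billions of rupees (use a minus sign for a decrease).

+71 billion

RBI balance sheet:
  Assets:      Loans to banks +71B
  Liabilities: Bank reserves +71B
Commercial banking system:
  Assets:      Reserves at CB +71B
  Liabilities: Borrowings from CB +71B
Change in total bank assets = +71 billion.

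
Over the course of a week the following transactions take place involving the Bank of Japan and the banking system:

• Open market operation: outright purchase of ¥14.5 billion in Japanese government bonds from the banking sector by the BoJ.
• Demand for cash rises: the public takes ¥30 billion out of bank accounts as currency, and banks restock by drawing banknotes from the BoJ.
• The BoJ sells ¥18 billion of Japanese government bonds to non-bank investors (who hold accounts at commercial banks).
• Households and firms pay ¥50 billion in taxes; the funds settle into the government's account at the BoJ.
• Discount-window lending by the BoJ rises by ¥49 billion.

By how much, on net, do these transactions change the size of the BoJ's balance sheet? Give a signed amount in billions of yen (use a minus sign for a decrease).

+¥45.5 billion

OMO purchase (from banks) ¥14.5 billion: a BoJ asset is acquired → +¥14.5B.
Currency withdrawal ¥30 billion: only the composition of liabilities changes → 0.
Asset sale (to non-banks) ¥18 billion: a BoJ asset is shed → −¥18B.
Government account inflow ¥50 billion: only the composition of liabilities changes → 0.
Discount-window loan ¥49 billion: a BoJ asset is acquired → +¥49B.
Net: 14.5 + 0 − 18 + 0 + 49 = +¥45.5 billion.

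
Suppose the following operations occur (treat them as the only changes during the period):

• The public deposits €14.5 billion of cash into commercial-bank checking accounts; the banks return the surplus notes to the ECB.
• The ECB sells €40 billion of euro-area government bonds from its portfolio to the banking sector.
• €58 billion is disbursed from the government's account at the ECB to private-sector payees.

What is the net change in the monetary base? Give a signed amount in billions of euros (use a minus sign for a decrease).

+€18 billion

Currency deposit €14.5 billion: just a shift between currency and reserves — both are base money → 0.
OMO sale (to banks) €40 billion: ECB balance sheet contracts → −€40B.
Government spending €58 billion: a non-base liability converts back to reserves → +€58B.
Net: 0 − 40 + 58 = +€18 billion.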